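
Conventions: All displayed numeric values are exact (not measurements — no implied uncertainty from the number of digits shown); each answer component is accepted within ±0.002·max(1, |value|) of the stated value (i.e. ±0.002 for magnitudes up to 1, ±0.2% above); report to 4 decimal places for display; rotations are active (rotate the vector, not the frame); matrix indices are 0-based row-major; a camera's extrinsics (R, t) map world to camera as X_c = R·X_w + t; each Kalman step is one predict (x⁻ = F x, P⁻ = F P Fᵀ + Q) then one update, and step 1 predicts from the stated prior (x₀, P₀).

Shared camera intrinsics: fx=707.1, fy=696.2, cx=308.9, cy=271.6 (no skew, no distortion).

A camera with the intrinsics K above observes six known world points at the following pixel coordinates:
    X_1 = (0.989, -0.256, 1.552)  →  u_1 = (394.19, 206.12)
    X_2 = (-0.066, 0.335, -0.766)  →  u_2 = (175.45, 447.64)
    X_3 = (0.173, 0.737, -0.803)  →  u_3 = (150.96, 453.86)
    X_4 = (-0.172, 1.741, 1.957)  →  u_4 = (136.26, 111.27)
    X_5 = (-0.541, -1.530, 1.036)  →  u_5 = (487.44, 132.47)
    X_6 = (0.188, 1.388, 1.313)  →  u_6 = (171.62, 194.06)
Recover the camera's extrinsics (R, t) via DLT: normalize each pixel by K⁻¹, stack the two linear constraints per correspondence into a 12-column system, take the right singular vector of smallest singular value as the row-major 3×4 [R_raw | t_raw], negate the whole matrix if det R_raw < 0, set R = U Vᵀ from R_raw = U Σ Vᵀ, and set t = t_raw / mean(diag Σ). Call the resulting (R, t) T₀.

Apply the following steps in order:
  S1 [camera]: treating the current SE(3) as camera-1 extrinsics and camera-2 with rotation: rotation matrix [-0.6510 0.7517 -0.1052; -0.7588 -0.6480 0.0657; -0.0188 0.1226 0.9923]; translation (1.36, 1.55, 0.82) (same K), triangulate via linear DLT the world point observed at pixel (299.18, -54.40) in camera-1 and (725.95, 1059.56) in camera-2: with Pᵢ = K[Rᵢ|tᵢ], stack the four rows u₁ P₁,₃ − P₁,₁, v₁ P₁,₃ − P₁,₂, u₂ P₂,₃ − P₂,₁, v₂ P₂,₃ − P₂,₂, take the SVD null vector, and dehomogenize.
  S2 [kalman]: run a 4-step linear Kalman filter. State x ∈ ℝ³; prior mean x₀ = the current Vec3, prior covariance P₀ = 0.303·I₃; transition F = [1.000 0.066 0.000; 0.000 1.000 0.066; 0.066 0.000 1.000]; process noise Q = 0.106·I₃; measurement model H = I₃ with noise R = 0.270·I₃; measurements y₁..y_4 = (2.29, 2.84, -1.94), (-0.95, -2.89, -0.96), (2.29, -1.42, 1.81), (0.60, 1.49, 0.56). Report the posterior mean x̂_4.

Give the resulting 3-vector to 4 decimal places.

source (pnp_recover): camera pose = R=[0.4766 -0.8511 0.2203; 0.4294 0.0067 -0.9031; 0.7671 0.5249 0.3687], t=(-0.3401, 0.4401, 4.5303)
after S1 (triangulate): (-1.2951, -0.5660, 1.9127)
after S2 (kf_track): (0.8335, 0.1621, 0.5894)

result = (0.8335, 0.1621, 0.5894)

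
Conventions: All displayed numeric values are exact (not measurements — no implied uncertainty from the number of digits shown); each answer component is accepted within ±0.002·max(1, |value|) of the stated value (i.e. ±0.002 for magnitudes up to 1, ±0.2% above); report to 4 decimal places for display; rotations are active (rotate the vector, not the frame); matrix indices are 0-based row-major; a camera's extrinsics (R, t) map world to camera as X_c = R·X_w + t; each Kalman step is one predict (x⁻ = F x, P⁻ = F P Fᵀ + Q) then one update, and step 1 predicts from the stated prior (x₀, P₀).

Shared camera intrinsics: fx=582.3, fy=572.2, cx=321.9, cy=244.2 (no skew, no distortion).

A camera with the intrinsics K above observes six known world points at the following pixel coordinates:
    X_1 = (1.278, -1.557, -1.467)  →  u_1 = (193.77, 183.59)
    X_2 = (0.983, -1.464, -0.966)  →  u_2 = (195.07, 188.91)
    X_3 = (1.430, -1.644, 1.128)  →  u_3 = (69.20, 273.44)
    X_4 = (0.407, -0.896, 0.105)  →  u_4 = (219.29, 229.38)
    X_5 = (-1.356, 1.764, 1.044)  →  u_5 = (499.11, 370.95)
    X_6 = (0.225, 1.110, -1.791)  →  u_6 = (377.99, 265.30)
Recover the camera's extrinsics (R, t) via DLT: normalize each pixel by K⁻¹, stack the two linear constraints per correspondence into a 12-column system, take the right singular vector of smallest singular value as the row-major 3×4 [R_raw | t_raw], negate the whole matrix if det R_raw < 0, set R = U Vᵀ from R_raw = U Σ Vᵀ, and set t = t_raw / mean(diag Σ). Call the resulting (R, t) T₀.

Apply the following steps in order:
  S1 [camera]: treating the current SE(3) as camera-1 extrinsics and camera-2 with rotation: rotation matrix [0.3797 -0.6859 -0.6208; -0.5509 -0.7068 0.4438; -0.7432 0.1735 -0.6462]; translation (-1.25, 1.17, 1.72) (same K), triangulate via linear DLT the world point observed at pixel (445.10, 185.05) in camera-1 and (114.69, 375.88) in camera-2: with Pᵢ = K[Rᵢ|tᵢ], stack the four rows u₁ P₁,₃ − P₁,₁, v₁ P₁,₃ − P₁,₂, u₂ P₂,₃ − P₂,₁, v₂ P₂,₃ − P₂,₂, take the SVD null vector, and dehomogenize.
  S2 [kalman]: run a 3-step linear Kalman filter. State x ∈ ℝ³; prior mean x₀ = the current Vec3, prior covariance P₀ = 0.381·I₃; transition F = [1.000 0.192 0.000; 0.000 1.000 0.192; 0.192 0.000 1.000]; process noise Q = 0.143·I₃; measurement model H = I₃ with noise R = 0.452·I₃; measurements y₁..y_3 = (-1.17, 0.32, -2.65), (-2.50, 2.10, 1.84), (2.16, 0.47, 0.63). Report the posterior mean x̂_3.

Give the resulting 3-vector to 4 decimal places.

result = (0.2294, 0.9263, -0.0051)

source (pnp_recover): camera pose = R=[-0.6870 0.6816 -0.2520; 0.5417 0.7115 0.4476; 0.4844 0.1710 -0.8580], t=(-0.2398, 0.2001, 6.6085)
after S1 (triangulate): (-1.4249, 0.6406, -1.4128)
after S2 (kf_track): (0.2294, 0.9263, -0.0051)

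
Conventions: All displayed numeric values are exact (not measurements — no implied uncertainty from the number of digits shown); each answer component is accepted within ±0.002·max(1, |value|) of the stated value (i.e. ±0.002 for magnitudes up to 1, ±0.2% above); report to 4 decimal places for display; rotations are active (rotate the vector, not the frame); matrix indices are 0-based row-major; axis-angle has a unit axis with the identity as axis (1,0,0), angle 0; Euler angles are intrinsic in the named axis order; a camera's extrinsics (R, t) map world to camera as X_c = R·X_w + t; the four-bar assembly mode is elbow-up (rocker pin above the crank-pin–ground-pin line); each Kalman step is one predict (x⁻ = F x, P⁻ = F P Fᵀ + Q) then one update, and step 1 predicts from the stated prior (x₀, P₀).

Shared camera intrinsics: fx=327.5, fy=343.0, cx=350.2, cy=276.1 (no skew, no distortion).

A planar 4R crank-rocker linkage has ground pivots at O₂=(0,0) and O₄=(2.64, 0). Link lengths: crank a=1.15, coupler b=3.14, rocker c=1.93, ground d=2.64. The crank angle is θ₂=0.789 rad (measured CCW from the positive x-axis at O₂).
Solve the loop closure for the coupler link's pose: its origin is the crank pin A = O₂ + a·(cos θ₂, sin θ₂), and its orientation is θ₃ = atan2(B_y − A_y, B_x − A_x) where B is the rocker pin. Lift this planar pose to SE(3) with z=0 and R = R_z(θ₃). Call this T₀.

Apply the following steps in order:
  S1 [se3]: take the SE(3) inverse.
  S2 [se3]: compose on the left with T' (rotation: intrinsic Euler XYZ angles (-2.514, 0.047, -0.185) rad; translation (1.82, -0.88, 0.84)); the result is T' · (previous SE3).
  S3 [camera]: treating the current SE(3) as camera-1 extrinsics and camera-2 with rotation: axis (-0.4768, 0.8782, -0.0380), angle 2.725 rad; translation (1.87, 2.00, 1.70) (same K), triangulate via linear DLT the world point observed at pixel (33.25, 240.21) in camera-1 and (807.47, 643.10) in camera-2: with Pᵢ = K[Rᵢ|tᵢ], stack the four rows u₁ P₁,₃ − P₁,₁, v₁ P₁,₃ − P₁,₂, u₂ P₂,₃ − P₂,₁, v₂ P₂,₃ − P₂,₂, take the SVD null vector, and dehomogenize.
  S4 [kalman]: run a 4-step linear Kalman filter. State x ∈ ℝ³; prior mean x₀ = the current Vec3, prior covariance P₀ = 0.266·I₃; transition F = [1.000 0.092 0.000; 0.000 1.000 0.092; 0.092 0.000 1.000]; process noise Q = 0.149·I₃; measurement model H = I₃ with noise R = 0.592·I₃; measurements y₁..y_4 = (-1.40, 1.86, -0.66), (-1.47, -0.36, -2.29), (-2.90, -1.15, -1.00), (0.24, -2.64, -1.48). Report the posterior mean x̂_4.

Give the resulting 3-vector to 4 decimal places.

source (fourbar_fk): coupler pose = R=[0.9774 -0.2113 0.0000; 0.2113 0.9774 0.0000; 0.0000 0.0000 1.0000], t=(0.8102, 0.8161, 0.0000)
after S1 (invert_se3): R=[0.9774 0.2113 0.0000; -0.2113 0.9774 0.0000; 0.0000 0.0000 1.0000], t=(-0.9644, -0.6265, 0.0000)
after S2 (compose_se3): R=[0.9209 0.3870 0.0470; 0.2882 -0.7569 0.5865; 0.2626 -0.5266 -0.8085], t=(0.7580, -0.4958, 1.0570)
after S3 (triangulate): (-1.6440, -1.1243, -0.0175)
after S4 (kf_track): (-1.2599, -1.4374, -1.4513)

result = (-1.2599, -1.4374, -1.4513)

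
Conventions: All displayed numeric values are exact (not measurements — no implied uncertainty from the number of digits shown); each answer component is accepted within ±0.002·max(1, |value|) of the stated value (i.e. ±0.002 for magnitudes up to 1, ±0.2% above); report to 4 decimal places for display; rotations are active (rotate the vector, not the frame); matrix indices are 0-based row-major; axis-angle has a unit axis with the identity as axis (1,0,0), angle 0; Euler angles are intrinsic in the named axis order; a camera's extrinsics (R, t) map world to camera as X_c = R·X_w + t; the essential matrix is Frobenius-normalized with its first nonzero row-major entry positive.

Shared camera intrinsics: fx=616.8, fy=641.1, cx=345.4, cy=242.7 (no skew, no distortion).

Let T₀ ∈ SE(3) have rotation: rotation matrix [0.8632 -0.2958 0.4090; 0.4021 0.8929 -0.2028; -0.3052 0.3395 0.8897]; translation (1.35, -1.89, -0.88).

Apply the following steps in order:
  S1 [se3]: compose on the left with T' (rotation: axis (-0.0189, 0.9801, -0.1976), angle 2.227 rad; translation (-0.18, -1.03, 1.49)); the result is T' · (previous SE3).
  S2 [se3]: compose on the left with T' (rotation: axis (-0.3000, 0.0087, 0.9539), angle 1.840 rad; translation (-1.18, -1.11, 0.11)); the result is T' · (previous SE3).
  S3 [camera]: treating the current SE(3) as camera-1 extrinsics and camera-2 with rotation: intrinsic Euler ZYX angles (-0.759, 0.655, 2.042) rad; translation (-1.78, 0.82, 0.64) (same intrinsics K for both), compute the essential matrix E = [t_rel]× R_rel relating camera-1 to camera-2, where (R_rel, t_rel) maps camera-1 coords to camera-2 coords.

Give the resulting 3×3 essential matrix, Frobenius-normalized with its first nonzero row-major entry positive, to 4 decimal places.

matrix = [0.1680 -0.2655 -0.3882; -0.6309 0.0022 0.1115; -0.2620 -0.3309 -0.4026]

after S1 (compose_se3): R=[-0.7141 0.5592 0.4212; 0.3063 0.7906 -0.5303; -0.6295 -0.2496 -0.7358], t=(-1.9311, -2.7905, 1.5490)
after S2 (compose_se3): R=[0.0487 -0.7262 0.6857; -0.9244 0.2273 0.3064; -0.3784 -0.6488 -0.6602], t=(1.1406, -1.6732, 2.9758)
after S3 (essential): [0.1680 -0.2655 -0.3882; -0.6309 0.0022 0.1115; -0.2620 -0.3309 -0.4026]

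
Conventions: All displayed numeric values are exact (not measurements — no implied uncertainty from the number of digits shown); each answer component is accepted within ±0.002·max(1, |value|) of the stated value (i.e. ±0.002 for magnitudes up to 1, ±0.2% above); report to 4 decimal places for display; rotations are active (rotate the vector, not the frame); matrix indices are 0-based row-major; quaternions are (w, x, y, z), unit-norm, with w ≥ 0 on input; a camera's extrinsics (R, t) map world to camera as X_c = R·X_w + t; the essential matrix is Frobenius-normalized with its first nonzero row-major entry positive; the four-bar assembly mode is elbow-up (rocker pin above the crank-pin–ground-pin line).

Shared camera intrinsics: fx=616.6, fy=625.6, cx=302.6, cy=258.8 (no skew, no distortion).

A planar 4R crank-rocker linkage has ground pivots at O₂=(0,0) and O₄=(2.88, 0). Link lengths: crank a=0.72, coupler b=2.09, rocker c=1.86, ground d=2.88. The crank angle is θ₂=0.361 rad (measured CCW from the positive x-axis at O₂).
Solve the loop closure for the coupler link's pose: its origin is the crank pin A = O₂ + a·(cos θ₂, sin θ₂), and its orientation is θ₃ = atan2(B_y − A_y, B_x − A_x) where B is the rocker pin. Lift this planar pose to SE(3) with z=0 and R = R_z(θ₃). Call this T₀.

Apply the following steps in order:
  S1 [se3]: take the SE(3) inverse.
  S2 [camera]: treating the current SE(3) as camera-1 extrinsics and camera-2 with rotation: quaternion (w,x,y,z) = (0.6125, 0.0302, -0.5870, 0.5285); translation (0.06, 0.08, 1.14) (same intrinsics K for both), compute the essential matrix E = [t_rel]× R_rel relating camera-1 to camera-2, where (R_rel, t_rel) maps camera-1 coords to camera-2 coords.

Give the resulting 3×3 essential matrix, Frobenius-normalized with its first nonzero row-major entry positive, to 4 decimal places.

source (fourbar_fk): coupler pose = R=[0.7141 -0.7001 0.0000; 0.7001 0.7141 0.0000; 0.0000 0.0000 1.0000], t=(0.6736, 0.2543, 0.0000)
after S1 (invert_se3): R=[0.7141 0.7001 0.0000; -0.7001 0.7141 0.0000; 0.0000 0.0000 1.0000], t=(-0.6590, 0.2900, 0.0000)
after S2 (essential): [0.4478 0.1716 -0.5053; 0.4078 0.3171 0.4066; -0.0805 -0.0957 -0.2587]

matrix = [0.4478 0.1716 -0.5053; 0.4078 0.3171 0.4066; -0.0805 -0.0957 -0.2587]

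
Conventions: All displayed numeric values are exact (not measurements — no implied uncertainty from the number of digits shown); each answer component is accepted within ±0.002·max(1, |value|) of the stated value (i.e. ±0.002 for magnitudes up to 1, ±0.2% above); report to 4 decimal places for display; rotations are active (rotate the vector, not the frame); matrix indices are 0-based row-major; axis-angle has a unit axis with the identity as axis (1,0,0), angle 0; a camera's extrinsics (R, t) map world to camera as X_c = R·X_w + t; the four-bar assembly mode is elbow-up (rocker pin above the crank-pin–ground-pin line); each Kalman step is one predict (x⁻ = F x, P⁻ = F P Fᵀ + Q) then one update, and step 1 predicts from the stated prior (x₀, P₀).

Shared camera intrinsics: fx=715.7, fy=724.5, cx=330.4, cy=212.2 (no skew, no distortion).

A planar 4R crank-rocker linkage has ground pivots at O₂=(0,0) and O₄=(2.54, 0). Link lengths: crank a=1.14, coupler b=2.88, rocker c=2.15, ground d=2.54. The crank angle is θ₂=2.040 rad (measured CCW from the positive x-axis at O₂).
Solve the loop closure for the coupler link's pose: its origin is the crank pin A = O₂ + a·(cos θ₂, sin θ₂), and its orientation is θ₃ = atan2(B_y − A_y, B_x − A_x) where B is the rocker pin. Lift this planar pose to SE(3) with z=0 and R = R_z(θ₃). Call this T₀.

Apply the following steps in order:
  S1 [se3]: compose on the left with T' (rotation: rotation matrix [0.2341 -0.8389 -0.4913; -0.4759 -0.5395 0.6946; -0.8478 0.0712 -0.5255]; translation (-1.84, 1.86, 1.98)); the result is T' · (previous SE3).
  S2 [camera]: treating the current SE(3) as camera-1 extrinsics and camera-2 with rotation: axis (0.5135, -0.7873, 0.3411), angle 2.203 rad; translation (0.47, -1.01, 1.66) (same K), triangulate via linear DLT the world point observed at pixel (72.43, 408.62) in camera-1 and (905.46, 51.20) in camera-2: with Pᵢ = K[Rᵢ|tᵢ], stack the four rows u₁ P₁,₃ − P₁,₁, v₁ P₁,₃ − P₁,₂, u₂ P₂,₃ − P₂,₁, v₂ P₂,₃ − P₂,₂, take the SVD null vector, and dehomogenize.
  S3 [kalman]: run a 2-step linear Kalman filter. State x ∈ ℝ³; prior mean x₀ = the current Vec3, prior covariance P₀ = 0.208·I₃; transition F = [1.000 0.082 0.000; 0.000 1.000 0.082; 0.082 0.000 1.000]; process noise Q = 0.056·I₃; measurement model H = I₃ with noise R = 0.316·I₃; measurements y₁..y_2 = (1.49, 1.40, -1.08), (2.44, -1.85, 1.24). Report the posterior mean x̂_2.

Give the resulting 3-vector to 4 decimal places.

source (fourbar_fk): coupler pose = R=[0.9246 -0.3809 0.0000; 0.3809 0.9246 0.0000; 0.0000 0.0000 1.0000], t=(-0.5155, 1.0168, 0.0000)
after S1 (compose_se3): R=[-0.1031 -0.8649 -0.4913; -0.6455 -0.3176 0.6946; -0.7568 0.3888 -0.5255], t=(-2.8137, 1.5567, 2.4894)
after S2 (triangulate): (0.7124, -1.6115, -1.4930)
after S3 (kf_track): (1.5924, -0.8804, -0.2071)

result = (1.5924, -0.8804, -0.2071)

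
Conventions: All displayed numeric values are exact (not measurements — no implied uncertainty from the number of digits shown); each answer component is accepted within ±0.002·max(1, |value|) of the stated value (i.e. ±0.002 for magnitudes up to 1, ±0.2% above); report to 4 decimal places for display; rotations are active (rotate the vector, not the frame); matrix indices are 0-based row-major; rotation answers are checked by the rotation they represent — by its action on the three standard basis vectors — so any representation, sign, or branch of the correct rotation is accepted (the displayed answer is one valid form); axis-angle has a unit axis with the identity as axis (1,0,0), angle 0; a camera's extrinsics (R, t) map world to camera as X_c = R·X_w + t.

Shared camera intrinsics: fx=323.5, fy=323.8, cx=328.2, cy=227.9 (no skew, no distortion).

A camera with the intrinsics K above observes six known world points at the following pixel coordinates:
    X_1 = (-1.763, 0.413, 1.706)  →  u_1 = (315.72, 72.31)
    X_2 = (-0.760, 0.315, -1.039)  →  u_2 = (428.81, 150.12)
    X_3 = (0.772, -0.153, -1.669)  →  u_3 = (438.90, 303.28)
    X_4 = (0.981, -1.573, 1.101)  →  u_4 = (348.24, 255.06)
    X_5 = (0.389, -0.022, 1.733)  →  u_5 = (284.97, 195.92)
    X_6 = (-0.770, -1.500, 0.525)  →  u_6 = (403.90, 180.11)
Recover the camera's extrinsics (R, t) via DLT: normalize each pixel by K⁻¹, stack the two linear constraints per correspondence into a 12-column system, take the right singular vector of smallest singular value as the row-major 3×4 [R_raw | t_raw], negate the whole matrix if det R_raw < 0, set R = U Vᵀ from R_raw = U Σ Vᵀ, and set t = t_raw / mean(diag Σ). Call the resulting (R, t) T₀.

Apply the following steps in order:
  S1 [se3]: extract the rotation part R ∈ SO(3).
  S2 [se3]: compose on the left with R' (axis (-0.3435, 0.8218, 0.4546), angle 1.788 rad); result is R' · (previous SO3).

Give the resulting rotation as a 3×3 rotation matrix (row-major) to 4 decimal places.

rotation (matrix) = ((-0.6628, -0.1647, 0.7305), (0.5505, -0.7685, 0.3263), (0.5076, 0.6184, 0.6000))

source (pnp_recover): camera pose = R=[-0.4004 -0.6792 -0.6151; 0.9151 -0.2622 -0.3062; 0.0466 -0.6855 0.7266], t=(0.4099, -0.4200, 4.6694)
after S1 (rot_of_se3): [-0.4004 -0.6792 -0.6151; 0.9151 -0.2622 -0.3062; 0.0466 -0.6855 0.7266]
after S2 (compose_so3): [-0.6628 -0.1647 0.7305; 0.5505 -0.7685 0.3263; 0.5076 0.6184 0.6000]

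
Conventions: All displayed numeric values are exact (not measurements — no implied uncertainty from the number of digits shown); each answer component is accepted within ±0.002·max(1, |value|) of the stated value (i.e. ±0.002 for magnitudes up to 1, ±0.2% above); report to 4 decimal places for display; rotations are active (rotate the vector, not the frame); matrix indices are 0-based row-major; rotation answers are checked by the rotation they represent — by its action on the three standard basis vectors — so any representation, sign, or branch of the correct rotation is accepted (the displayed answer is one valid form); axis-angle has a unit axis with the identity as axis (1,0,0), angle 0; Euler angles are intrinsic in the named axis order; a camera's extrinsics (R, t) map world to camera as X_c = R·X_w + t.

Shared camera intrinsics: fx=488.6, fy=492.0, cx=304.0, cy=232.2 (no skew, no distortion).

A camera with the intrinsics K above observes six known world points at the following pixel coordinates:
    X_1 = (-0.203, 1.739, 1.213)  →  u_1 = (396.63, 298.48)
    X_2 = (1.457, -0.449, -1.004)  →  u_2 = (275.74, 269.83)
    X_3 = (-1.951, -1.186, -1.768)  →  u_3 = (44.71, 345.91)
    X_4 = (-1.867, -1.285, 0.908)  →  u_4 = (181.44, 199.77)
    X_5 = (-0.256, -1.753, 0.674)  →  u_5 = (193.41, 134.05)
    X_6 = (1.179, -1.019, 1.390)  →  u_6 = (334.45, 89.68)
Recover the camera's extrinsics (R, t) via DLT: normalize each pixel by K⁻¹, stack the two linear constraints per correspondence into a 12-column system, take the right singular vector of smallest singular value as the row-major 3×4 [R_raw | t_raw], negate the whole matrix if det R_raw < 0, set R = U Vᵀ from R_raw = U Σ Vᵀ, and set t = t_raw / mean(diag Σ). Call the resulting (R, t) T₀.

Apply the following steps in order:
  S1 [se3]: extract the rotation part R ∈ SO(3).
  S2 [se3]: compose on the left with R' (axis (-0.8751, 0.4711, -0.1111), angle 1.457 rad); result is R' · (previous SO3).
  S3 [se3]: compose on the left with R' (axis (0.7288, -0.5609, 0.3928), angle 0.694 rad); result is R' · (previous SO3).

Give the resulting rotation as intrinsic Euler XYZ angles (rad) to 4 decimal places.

source (pnp_recover): camera pose = R=[0.5789 0.6739 0.4591; -0.3122 0.7033 -0.6386; -0.7532 0.2264 0.6176], t=(-0.3001, 0.4200, 5.6198)
after S1 (rot_of_se3): [0.5789 0.6739 0.4591; -0.3122 0.7033 -0.6386; -0.7532 0.2264 0.6176]
after S2 (compose_so3): [0.1209 0.4800 0.8689; -0.9923 0.0838 0.0917; -0.0288 -0.8733 0.4864]
after S3 (compose_so3): [0.4593 0.6544 0.6007; -0.8011 0.5973 -0.0382; -0.3838 -0.4636 0.7986]

rotation (euler_xyz) = (0.0478, 0.6443, -0.9588)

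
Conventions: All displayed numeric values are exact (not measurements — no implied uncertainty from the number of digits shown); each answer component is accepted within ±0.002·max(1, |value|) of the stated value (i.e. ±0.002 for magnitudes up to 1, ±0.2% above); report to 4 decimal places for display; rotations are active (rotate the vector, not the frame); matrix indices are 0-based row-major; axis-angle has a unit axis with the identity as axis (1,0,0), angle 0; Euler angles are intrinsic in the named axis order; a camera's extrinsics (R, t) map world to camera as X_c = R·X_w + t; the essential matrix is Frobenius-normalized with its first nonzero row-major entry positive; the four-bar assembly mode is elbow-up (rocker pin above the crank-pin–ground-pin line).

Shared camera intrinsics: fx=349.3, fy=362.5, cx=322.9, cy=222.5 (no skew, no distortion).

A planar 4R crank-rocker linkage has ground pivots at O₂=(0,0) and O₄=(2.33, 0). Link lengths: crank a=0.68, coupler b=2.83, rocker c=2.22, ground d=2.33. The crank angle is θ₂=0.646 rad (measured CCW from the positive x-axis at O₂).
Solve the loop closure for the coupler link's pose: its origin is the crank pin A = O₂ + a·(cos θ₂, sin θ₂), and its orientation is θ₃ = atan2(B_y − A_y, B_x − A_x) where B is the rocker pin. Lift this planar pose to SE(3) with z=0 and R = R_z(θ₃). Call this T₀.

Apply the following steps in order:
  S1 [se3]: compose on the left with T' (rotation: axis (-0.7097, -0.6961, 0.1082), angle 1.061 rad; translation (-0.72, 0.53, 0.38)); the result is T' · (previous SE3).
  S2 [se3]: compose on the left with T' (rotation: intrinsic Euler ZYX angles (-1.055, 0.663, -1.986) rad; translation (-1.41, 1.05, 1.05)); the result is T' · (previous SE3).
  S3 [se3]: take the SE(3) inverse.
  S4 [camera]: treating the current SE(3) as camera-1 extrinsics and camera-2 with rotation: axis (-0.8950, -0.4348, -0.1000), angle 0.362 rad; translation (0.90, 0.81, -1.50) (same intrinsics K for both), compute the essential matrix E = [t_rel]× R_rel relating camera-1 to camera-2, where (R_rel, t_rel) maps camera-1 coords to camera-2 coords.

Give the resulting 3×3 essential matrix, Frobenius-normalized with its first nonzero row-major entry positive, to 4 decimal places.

matrix = [0.6791 -0.0149 -0.0774; 0.1351 -0.4360 0.0092; -0.1185 -0.5551 0.0452]

source (fourbar_fk): coupler pose = R=[0.7802 -0.6256 0.0000; 0.6256 0.7802 0.0000; 0.0000 0.0000 1.0000], t=(0.5430, 0.4094, 0.0000)
after S1 (compose_se3): R=[0.6811 -0.3430 -0.6469; 0.7315 0.3570 0.5809; 0.0317 -0.8689 0.4940], t=(-0.2501, 1.0200, 0.4192)
after S2 (compose_se3): R=[-0.1738 -0.9430 -0.2839; -0.2330 -0.2408 0.9422; -0.9568 0.2299 -0.1778], t=(-1.8661, 1.7980, 0.3351)
after S3 (invert_se3): R=[-0.1738 -0.2330 -0.9568; -0.9430 -0.2408 0.2299; -0.2839 0.9422 -0.1778], t=(0.4152, -1.4038, -2.1643)
after S4 (essential): [0.6791 -0.0149 -0.0774; 0.1351 -0.4360 0.0092; -0.1185 -0.5551 0.0452]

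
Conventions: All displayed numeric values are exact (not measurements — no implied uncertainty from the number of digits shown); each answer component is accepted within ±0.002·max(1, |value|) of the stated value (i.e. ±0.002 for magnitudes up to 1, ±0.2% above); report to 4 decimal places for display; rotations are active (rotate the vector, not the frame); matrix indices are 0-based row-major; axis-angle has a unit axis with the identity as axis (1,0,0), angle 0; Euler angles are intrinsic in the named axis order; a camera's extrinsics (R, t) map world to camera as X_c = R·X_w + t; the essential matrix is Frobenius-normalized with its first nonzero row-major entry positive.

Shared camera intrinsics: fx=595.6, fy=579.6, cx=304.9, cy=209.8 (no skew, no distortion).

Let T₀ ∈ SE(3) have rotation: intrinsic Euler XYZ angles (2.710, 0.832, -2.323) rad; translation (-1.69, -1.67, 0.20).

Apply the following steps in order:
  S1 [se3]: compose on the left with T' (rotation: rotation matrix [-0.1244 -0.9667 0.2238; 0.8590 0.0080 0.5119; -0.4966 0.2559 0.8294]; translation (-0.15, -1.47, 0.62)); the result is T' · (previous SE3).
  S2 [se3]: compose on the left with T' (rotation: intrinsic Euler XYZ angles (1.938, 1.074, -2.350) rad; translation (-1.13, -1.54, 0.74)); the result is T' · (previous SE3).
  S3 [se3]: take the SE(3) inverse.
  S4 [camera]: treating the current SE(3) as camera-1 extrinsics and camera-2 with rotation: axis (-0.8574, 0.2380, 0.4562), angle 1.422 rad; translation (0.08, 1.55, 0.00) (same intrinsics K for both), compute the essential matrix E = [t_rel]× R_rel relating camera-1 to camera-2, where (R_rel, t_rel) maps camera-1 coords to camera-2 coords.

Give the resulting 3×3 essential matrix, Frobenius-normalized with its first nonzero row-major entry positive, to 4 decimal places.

matrix = [0.3979 0.5186 -0.0517; 0.2791 -0.1758 0.6237; -0.1810 -0.1973 -0.0237]

after S1 (compose_se3): R=[-0.5507 -0.8336 0.0435; -0.7828 0.5338 0.3197; -0.2897 0.1420 -0.9465], t=(1.7193, -2.8327, 1.1978)
after S2 (compose_se3): R=[-0.3357 0.5851 -0.7382; -0.3488 0.6508 0.6744; 0.8750 0.4839 -0.0144], t=(-1.6134, -4.9932, 0.2338)
after S3 (invert_se3): R=[-0.3357 -0.3488 0.8750; 0.5851 0.6508 0.4839; -0.7382 0.6744 -0.0144], t=(-2.4877, 4.0805, 2.1796)
after S4 (essential): [0.3979 0.5186 -0.0517; 0.2791 -0.1758 0.6237; -0.1810 -0.1973 -0.0237]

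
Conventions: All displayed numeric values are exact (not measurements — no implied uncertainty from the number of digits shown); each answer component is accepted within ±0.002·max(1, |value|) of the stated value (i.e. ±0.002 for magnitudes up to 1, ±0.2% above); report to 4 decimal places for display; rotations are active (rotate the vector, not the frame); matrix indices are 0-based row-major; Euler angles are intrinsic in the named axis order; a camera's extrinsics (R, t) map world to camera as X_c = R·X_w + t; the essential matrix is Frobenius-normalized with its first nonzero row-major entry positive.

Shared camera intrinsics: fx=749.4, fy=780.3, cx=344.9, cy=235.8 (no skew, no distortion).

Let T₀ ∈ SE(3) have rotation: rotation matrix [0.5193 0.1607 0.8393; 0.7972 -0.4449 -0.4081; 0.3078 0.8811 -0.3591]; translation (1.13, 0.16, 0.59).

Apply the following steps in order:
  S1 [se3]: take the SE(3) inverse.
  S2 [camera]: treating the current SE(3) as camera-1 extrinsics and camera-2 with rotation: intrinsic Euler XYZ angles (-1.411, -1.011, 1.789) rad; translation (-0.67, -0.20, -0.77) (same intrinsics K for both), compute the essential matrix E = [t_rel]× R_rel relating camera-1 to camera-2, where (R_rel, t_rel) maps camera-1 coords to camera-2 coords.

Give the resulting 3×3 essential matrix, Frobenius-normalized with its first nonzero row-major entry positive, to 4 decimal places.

matrix = [0.2919 -0.4738 -0.0930; -0.2329 -0.2495 0.6190; -0.2135 0.3658 0.0514]

after S1 (invert_se3): R=[0.5193 0.7972 0.3078; 0.1607 -0.4449 0.8811; 0.8393 -0.4081 -0.3591], t=(-0.8960, -0.6302, -0.6713)
after S2 (essential): [0.2919 -0.4738 -0.0930; -0.2329 -0.2495 0.6190; -0.2135 0.3658 0.0514]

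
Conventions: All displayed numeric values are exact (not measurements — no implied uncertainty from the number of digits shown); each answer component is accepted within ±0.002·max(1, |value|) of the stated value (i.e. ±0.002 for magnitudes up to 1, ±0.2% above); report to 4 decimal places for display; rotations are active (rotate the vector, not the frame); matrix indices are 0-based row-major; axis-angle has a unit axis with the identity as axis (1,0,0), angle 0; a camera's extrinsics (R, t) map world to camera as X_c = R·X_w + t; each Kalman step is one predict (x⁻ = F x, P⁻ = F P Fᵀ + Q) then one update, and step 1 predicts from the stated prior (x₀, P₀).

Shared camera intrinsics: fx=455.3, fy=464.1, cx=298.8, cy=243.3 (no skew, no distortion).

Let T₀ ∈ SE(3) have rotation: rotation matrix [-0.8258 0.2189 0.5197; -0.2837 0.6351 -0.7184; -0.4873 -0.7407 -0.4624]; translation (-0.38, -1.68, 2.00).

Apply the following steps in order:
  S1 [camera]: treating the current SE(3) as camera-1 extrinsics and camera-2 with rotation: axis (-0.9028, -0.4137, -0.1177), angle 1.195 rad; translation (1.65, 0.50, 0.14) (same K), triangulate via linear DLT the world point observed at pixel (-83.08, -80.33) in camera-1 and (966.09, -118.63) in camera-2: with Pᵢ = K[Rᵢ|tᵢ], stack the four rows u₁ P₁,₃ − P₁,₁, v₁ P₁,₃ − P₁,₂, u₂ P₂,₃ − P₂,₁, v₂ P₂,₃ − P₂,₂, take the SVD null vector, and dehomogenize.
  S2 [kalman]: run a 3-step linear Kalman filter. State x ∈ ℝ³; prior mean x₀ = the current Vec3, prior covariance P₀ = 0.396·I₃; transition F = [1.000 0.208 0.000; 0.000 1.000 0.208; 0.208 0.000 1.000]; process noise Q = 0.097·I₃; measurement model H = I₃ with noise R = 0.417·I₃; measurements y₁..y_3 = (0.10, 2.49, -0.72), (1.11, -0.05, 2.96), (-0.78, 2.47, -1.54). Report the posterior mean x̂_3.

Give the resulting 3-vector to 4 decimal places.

after S1 (triangulate): (1.5416, -1.9715, -1.4223)
after S2 (kf_track): (0.3297, 1.0416, 0.0919)

result = (0.3297, 1.0416, 0.0919)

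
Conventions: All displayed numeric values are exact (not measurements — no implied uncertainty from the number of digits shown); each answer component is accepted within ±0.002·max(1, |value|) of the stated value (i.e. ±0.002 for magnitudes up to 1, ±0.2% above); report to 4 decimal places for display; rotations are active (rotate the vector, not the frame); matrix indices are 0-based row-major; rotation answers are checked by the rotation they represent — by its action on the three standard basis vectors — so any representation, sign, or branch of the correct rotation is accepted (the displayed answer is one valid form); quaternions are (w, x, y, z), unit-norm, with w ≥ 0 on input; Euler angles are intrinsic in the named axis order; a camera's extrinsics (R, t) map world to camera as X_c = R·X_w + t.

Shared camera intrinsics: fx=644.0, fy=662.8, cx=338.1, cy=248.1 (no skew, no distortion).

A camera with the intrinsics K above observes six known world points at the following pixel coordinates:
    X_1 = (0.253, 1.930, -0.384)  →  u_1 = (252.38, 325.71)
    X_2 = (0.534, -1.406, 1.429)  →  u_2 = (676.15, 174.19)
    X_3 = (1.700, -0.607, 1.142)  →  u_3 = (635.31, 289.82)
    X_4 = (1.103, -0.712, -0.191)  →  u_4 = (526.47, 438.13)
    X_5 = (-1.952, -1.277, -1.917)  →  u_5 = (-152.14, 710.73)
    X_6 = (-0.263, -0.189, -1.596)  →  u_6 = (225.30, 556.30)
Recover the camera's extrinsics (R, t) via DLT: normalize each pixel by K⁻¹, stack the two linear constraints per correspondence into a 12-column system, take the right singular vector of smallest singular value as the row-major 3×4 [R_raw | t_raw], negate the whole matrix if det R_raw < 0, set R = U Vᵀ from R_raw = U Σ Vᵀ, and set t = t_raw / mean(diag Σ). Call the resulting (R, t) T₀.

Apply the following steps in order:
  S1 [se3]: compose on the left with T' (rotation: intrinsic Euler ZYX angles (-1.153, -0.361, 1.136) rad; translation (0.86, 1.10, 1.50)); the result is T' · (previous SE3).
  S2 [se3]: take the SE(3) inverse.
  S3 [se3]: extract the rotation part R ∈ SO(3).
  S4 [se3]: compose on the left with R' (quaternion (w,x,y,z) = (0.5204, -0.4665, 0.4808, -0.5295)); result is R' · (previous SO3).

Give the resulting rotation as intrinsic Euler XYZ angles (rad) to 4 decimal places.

source (pnp_recover): camera pose = R=[0.7392 -0.5028 0.4482; 0.4613 -0.1070 -0.8808; 0.4908 0.8578 0.1528], t=(0.1500, 0.4600, 4.3300)
after S1 (compose_se3): R=[-0.0382 -0.9810 -0.1904; -0.5320 0.1813 -0.8271; 0.8459 0.0697 -0.5288], t=(-2.8165, 0.1804, 3.6496)
after S2 (invert_se3): R=[-0.0382 -0.5320 0.8459; -0.9810 0.1813 0.0697; -0.1904 -0.8271 -0.5288], t=(-3.0988, -3.0499, 1.5429)
after S3 (rot_of_se3): [-0.0382 -0.5320 0.8459; -0.9810 0.1813 0.0697; -0.1904 -0.8271 -0.5288]
after S4 (compose_so3): [-0.2890 -0.7916 -0.5383; 0.0388 0.5521 -0.8329; 0.9565 -0.2616 -0.1289]

rotation (euler_xyz) = (1.7243, -0.5684, 1.9209)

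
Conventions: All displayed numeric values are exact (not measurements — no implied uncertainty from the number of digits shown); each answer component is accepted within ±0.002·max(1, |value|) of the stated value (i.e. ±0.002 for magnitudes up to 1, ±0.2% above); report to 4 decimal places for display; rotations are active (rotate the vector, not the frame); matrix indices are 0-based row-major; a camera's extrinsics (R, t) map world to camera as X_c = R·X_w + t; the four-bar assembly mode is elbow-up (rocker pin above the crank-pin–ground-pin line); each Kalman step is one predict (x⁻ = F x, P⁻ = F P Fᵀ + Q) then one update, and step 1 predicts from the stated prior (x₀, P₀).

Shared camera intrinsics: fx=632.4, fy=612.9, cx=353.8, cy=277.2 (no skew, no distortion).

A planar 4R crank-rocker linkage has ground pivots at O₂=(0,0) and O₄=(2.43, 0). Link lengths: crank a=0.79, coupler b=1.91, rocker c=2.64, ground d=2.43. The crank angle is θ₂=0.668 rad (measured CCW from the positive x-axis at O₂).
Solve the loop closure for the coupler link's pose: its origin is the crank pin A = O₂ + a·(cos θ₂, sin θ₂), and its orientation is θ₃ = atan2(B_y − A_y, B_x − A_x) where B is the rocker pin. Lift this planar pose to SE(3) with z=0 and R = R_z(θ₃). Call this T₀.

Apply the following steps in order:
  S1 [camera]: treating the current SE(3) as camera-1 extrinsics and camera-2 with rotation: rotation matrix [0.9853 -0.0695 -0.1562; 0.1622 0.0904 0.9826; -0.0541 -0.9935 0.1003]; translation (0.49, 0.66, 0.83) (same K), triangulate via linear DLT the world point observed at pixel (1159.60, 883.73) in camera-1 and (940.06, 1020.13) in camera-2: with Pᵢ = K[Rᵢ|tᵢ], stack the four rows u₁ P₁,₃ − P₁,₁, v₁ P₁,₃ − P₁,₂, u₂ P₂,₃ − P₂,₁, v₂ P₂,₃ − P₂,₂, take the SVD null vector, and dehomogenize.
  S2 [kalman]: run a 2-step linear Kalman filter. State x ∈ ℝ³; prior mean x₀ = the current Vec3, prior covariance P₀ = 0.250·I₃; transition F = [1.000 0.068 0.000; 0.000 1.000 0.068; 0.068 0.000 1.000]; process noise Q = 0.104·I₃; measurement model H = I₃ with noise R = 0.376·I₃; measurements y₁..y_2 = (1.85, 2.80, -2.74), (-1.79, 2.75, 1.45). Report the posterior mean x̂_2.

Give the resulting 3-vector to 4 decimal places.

result = (0.2853, 1.5696, 0.5040)

source (fourbar_fk): coupler pose = R=[0.2870 -0.9579 0.0000; 0.9579 0.2870 0.0000; 0.0000 0.0000 1.0000], t=(0.6202, 0.4893, 0.0000)
after S1 (triangulate): (1.7119, -1.2280, 1.7955)
after S2 (kf_track): (0.2853, 1.5696, 0.5040)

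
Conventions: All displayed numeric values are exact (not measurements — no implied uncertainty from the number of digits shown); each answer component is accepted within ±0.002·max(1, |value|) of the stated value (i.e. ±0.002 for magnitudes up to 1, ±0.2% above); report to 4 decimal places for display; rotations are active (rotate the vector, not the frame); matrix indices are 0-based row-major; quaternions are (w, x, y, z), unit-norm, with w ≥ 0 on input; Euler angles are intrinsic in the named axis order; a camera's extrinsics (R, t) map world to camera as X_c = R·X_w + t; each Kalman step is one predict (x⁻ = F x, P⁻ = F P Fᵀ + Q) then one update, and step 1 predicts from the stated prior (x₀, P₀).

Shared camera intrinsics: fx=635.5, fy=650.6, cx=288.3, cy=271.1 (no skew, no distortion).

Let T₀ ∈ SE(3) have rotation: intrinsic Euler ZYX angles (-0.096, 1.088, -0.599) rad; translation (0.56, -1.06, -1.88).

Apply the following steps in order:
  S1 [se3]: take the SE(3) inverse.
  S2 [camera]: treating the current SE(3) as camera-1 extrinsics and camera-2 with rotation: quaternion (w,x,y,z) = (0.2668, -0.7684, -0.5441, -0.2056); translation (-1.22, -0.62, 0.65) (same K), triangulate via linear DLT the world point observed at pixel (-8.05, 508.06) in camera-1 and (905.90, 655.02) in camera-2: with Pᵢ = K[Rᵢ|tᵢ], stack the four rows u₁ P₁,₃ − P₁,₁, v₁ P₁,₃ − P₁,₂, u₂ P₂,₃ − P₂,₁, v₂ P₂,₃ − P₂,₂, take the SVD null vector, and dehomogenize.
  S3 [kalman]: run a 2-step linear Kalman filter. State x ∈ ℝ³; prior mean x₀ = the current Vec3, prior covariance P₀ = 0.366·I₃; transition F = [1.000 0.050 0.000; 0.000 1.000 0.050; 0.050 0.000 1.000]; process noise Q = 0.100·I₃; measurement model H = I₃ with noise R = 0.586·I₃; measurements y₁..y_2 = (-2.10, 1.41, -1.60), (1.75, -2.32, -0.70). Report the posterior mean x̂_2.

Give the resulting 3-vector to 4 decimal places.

result = (0.7825, 0.0835, -0.5468)

after S1 (invert_se3): R=[0.4621 -0.0445 -0.8857; -0.4179 0.8700 -0.2618; 0.7822 0.4911 0.3834], t=(-1.9711, 0.6641, 0.8034)
after S2 (triangulate): (1.9701, 1.7595, 0.5054)
after S3 (kf_track): (0.7825, 0.0835, -0.5468)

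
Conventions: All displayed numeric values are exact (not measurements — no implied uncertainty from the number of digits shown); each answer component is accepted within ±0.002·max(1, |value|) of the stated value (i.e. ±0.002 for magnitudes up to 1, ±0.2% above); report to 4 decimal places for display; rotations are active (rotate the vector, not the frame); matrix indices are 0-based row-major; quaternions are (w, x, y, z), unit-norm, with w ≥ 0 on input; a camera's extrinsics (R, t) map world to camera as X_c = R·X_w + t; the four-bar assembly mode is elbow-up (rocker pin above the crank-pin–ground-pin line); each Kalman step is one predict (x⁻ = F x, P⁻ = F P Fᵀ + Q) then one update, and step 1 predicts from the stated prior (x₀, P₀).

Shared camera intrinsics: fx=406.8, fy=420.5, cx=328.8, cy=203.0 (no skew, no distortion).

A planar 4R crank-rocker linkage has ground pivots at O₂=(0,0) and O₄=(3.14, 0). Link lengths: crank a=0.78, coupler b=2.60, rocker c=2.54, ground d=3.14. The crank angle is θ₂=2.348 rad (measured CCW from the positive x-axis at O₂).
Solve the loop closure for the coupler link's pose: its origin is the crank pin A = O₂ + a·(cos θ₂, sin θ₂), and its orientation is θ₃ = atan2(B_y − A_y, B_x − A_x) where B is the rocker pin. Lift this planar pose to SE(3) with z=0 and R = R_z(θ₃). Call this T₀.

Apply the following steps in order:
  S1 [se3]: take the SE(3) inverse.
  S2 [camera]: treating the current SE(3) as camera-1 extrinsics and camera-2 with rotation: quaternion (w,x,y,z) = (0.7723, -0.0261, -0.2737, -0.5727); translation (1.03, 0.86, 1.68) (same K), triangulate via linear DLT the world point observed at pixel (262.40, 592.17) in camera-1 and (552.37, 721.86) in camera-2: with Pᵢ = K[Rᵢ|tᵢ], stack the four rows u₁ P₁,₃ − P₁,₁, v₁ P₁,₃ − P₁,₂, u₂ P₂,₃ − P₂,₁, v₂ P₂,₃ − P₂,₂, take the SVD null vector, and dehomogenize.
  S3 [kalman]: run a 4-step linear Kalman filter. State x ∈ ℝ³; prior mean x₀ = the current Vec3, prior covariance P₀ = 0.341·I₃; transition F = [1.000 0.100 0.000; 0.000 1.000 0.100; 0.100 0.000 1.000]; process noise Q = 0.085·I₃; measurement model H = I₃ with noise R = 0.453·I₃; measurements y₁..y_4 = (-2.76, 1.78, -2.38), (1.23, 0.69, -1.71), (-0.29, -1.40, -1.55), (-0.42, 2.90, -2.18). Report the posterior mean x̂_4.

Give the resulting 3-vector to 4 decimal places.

result = (-0.4553, 1.1078, -1.5840)

source (fourbar_fk): coupler pose = R=[0.8262 -0.5634 0.0000; 0.5634 0.8262 0.0000; 0.0000 0.0000 1.0000], t=(-0.5470, 0.5560, 0.0000)
after S1 (invert_se3): R=[0.8262 0.5634 0.0000; -0.5634 0.8262 0.0000; 0.0000 0.0000 1.0000], t=(0.1387, -0.7676, 0.0000)
after S2 (triangulate): (-1.6811, 1.7186, 1.7282)
after S3 (kf_track): (-0.4553, 1.1078, -1.5840)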